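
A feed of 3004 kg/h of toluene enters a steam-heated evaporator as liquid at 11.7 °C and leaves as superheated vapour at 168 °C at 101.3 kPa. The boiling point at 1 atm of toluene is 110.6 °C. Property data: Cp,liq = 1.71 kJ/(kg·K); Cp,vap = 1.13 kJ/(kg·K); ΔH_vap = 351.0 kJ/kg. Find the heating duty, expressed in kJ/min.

Q = 29300 kJ/min

liquid 11.7→110.6 °C: 169.12 kJ/kg
vaporisation at 110.6 °C: 351 kJ/kg
vapour 110.6→168 °C: 64.862 kJ/kg
Δh = 169.12 + 351 + 64.862 = 584.98 kJ/kg
Q = ṁ·Δh = 3004 kg/h × 584.98 kJ/kg = 1.7573e+06 kJ/h
|Q| = 488.13 kW = 29288 kJ/min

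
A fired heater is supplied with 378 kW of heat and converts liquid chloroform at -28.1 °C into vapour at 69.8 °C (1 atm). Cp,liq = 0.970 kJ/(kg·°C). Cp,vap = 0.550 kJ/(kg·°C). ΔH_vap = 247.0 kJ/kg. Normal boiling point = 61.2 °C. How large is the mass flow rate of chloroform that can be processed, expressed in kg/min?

Δh = 0.970×(61.2−-28.1) + 247.0 + 0.550×(69.8−61.2) = 338.35 kJ/kg
Q = 378 kW = 378 kJ/s = 22680 kJ/min
ṁ = Q/Δh = 22680 / 338.35 = 67.031 kg/min

ṁ = 67.0 kg/min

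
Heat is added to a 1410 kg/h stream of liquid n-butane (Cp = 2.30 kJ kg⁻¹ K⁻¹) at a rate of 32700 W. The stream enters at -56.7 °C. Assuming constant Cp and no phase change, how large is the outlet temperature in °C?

Q = 32700 W = 117720 kJ/h
ΔT = Q/(ṁ·Cp) = 117720/(1410×2.30) = 36.3 K
T_out = -56.7 + 36.3 = -20.4 °C

T_out = -20.4 °C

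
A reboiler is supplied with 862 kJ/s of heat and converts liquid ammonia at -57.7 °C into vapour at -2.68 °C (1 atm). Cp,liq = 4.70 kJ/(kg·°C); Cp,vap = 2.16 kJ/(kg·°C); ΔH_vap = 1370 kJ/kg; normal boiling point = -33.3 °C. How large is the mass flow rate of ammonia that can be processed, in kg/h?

ṁ = 2000 kg/h

Δh = 4.70×(-33.3−-57.7) + 1370 + 2.16×(-2.68−-33.3) = 1550.8 kJ/kg
Q = 862 kJ/s = 862 kJ/s = 3.1032e+06 kJ/h
ṁ = Q/Δh = 3.1032e+06 / 1550.8 = 2001 kg/h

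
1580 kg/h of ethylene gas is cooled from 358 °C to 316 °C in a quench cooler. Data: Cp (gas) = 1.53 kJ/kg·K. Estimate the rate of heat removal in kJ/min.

Q = ṁ·Cp·ΔT = 1580 × 1.53 × (316 − 358) = -101530 kJ/h
Converting: 101530 / 3600 s = 28.203 kW
Cooling duty = 1692.2 kJ/min

Q_c = 1690 kJ/min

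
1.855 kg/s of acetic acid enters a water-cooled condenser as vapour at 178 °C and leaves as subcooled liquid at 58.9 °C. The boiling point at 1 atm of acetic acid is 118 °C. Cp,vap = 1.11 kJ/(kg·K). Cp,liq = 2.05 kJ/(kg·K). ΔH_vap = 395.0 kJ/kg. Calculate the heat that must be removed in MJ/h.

vapour 178→118 °C: -66.6 kJ/kg
condensation at 118 °C: -395 kJ/kg
liquid 118→58.9 °C: -121.15 kJ/kg
Δh = -66.6 + -395 + -121.15 = -582.75 kJ/kg
Q = ṁ·Δh = 1.855 kg/s × -582.75 kJ/kg = -1081 kJ/s
|Q| = 1081 kW = 3891.6 MJ/h

Q_c = 3890 MJ/h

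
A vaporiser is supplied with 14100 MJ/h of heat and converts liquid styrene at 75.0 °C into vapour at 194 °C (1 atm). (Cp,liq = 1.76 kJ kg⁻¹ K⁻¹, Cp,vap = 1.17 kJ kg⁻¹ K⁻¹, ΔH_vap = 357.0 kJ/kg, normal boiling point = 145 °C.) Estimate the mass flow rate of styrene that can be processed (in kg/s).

ṁ = 7.29 kg/s

Δh = 1.76×(145−75.0) + 357.0 + 1.17×(194−145) = 537.53 kJ/kg
Q = 14100 MJ/h = 3916.7 kJ/s = 3916.7 kJ/s
ṁ = Q/Δh = 3916.7 / 537.53 = 7.2864 kg/s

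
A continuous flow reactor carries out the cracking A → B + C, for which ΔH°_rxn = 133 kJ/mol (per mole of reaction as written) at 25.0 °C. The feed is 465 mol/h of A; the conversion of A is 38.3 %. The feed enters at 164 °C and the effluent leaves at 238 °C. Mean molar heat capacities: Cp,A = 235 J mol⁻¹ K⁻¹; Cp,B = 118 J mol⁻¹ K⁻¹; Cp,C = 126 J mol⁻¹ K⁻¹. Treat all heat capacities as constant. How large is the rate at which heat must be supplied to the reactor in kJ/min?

Q_in = 535 kJ/min

Extent of reaction ξ = 0.383 × 465 = 178.09 mol/h
Reaction term: ξ·ΔH°_rxn = 178.09 × 133 = 23687 kJ/h
Sensible, feed 164→25 °C: -15189 kJ/h
Outlet flows (mol/h): A 286.9, B 178.09, C 178.09
Sensible, products 25→238 °C: 23617 kJ/h
Q = ΔH = 32114 kJ/h = 8.9207 kW
Heat supplied = 535.24 kJ/min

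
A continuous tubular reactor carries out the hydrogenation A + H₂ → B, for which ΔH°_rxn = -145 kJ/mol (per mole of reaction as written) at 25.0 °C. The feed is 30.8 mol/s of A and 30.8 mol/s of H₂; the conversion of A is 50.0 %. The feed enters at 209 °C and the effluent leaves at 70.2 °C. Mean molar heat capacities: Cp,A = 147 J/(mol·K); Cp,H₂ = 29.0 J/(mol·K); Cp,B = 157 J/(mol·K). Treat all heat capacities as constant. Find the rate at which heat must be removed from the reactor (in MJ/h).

Extent of reaction ξ = 0.500 × 30.8 = 15.4 mol/s
Reaction term: ξ·ΔH°_rxn = 15.4 × -145 = -2233 kJ/s
Sensible, feed 209→25 °C: -997.43 kJ/s
Outlet flows (mol/s): A 15.4, H₂ 15.4, B 15.4
Sensible, products 25→70.2 °C: 231.79 kJ/s
Q = ΔH = -2998.6 kJ/s = -2998.6 kW
Heat removed = 10795 MJ/h

Q_out = 10800 MJ/h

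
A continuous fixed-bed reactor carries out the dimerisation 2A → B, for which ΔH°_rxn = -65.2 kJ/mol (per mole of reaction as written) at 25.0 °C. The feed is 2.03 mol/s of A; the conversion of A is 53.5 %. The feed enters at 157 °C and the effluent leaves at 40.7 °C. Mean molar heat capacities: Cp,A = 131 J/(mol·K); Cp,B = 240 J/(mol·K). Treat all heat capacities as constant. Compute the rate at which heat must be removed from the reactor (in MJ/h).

Q_out = 239 MJ/h

Extent of reaction ξ = 0.535 × 2.03 / 2 = 0.54302 mol/s
Reaction term: ξ·ΔH°_rxn = 0.54302 × -65.2 = -35.405 kJ/s
Sensible, feed 157→25 °C: -35.103 kJ/s
Outlet flows (mol/s): A 0.94395, B 0.54302
Sensible, products 25→40.7 °C: 3.9875 kJ/s
Q = ΔH = -66.52 kJ/s = -66.52 kW
Heat removed = 239.47 MJ/h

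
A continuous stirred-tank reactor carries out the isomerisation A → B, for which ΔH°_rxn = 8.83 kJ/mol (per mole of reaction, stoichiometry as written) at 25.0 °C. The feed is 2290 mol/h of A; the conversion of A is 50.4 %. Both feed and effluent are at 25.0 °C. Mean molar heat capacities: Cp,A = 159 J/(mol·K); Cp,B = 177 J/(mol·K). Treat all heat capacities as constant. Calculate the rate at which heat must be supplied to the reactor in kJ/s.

Q_in = 2.83 kJ/s

Extent of reaction ξ = 0.504 × 2290 = 1154.2 mol/h
Reaction term: ξ·ΔH°_rxn = 1154.2 × 8.83 = 10191 kJ/h
Q = ΔH = 10191 kJ/h = 2.8309 kW
Heat supplied = 2.8309 kJ/s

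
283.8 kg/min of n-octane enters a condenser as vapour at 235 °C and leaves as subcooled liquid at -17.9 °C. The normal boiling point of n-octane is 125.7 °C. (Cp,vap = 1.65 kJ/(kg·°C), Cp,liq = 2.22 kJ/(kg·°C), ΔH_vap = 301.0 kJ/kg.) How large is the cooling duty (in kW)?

vapour 235→125.7 °C: -180.34 kJ/kg
condensation at 125.7 °C: -301 kJ/kg
liquid 125.7→-17.9 °C: -318.79 kJ/kg
Δh = -180.34 + -301 + -318.79 = -800.14 kJ/kg
Q = ṁ·Δh = 283.8 kg/min × -800.14 kJ/kg = -227080 kJ/min
|Q| = 3784.6 kW

Q_c = 3780 kW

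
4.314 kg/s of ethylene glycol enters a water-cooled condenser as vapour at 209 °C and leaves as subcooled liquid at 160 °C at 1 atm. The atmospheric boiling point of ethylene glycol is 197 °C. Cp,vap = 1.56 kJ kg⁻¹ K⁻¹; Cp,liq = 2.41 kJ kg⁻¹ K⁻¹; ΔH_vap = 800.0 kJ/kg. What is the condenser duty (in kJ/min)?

vapour 209→197 °C: -18.72 kJ/kg
condensation at 197 °C: -800 kJ/kg
liquid 197→160 °C: -89.17 kJ/kg
Δh = -18.72 + -800 + -89.17 = -907.89 kJ/kg
Q = ṁ·Δh = 4.314 kg/s × -907.89 kJ/kg = -3916.6 kJ/s
|Q| = 3916.6 kW = 235000 kJ/min

Q_c = 235000 kJ/min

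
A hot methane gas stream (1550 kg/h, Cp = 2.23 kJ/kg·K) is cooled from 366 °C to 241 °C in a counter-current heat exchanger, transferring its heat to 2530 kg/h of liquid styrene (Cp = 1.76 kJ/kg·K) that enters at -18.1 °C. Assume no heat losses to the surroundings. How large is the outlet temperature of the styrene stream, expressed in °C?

Heat released by hot stream: Q = 1550 × 2.23 × (366 − 241) = 432060 kJ/h
Energy balance on cold side (adiabatic exchanger): Q = ṁ_c·Cp_c·(T_c,out − T_c,in)
T_c,out = -18.1 + 432060/(2530 × 1.76) = 78.932 °C

T_c,out = 78.9 °C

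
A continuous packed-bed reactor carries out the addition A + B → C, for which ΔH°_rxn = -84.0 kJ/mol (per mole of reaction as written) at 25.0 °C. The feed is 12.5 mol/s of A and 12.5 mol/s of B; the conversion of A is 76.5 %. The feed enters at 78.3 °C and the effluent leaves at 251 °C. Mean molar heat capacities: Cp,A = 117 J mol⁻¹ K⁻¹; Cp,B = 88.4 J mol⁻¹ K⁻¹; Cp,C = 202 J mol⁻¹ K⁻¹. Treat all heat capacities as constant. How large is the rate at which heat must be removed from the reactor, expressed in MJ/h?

Q_out = 1320 MJ/h

Extent of reaction ξ = 0.765 × 12.5 = 9.5625 mol/s
Reaction term: ξ·ΔH°_rxn = 9.5625 × -84.0 = -803.25 kJ/s
Sensible, feed 78.3→25 °C: -136.85 kJ/s
Outlet flows (mol/s): A 2.9375, B 2.9375, C 9.5625
Sensible, products 25→251 °C: 572.91 kJ/s
Q = ΔH = -367.19 kJ/s = -367.19 kW
Heat removed = 1321.9 MJ/h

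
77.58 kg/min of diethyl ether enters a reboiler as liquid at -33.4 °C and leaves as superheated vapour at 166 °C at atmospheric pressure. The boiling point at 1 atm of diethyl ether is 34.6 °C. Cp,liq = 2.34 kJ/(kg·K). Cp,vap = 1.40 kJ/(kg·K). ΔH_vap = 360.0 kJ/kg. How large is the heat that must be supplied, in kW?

Q = 909 kW

liquid -33.4→34.6 °C: 159.12 kJ/kg
vaporisation at 34.6 °C: 360 kJ/kg
vapour 34.6→166 °C: 183.96 kJ/kg
Δh = 159.12 + 360 + 183.96 = 703.08 kJ/kg
Q = ṁ·Δh = 77.58 kg/min × 703.08 kJ/kg = 54545 kJ/min
|Q| = 909.08 kW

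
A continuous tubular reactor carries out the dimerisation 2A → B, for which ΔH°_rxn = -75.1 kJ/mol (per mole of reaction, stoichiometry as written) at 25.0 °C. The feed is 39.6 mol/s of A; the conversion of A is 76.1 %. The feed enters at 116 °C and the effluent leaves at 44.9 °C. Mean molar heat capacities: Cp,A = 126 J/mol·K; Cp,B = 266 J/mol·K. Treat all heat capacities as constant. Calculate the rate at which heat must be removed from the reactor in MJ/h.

Extent of reaction ξ = 0.761 × 39.6 / 2 = 15.068 mol/s
Reaction term: ξ·ΔH°_rxn = 15.068 × -75.1 = -1131.6 kJ/s
Sensible, feed 116→25 °C: -454.05 kJ/s
Outlet flows (mol/s): A 9.4644, B 15.068
Sensible, products 25→44.9 °C: 103.49 kJ/s
Q = ΔH = -1482.2 kJ/s = -1482.2 kW
Heat removed = 5335.8 MJ/h

Q_out = 5340 MJ/h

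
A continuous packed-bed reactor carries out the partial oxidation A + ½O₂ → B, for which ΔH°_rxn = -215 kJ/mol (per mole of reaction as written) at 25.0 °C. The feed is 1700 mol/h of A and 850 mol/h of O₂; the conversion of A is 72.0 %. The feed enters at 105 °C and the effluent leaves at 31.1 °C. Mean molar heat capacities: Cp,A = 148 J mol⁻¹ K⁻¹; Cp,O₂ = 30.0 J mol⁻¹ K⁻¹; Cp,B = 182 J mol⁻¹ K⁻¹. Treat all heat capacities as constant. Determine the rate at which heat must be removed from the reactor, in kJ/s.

Extent of reaction ξ = 0.720 × 1700 = 1224 mol/h
Reaction term: ξ·ΔH°_rxn = 1224 × -215 = -263160 kJ/h
Sensible, feed 105→25 °C: -22168 kJ/h
Outlet flows (mol/h): A 476, O₂ 238, B 1224
Sensible, products 25→31.1 °C: 1832.2 kJ/h
Q = ΔH = -283500 kJ/h = -78.749 kW
Heat removed = 78.749 kJ/s

Q_out = 78.7 kJ/s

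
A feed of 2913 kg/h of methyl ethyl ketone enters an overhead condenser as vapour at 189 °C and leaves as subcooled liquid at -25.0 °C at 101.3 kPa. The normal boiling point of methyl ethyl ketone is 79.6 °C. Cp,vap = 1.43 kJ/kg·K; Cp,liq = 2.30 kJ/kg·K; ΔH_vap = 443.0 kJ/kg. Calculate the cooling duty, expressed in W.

vapour 189→79.6 °C: -156.44 kJ/kg
condensation at 79.6 °C: -443 kJ/kg
liquid 79.6→-25.0 °C: -240.58 kJ/kg
Δh = -156.44 + -443 + -240.58 = -840.02 kJ/kg
Q = ṁ·Δh = 2913 kg/h × -840.02 kJ/kg = -2.447e+06 kJ/h
|Q| = 679.72 kW = 679720 W

Q_c = 680000 W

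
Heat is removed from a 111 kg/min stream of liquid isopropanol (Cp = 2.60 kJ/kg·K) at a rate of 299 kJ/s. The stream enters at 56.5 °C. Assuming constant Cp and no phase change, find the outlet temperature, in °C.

Q = 299 kJ/s = 17940 kJ/min
ΔT = Q/(ṁ·Cp) = 17940/(111×2.60) = 62.162 K
T_out = 56.5 − 62.162 = -5.6622 °C

T_out = -5.66 °C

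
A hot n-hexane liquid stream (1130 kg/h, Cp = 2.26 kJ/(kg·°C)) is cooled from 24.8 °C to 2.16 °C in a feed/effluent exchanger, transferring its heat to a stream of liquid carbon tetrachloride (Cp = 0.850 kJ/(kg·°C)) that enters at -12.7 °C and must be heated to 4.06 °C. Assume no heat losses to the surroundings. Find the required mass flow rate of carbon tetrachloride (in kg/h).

ṁ_c = 4060 kg/h

Heat released by hot stream: Q = 1130 × 2.26 × (24.8 − 2.16) = 57818 kJ/h
Energy balance on cold side (adiabatic exchanger): Q = ṁ_c·Cp_c·(T_c,out − T_c,in)
ṁ_c = 57818 / [0.850 × (4.06 − -12.7)] = 4058.5 kg/h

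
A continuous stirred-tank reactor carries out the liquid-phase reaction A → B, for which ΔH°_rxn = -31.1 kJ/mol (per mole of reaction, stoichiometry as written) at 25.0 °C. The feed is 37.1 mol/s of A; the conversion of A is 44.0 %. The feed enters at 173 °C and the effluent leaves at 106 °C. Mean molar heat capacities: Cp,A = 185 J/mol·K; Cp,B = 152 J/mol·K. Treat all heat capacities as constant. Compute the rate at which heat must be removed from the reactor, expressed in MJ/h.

Q_out = 3640 MJ/h

Extent of reaction ξ = 0.440 × 37.1 = 16.324 mol/s
Reaction term: ξ·ΔH°_rxn = 16.324 × -31.1 = -507.68 kJ/s
Sensible, feed 173→25 °C: -1015.8 kJ/s
Outlet flows (mol/s): A 20.776, B 16.324
Sensible, products 25→106 °C: 512.31 kJ/s
Q = ΔH = -1011.2 kJ/s = -1011.2 kW
Heat removed = 3640.2 MJ/h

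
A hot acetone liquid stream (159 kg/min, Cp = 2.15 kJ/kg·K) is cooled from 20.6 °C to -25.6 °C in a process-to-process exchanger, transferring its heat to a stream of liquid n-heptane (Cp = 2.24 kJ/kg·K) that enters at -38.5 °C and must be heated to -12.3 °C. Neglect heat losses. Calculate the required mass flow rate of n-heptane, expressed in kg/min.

Heat released by hot stream: Q = 159 × 2.15 × (20.6 − -25.6) = 15793 kJ/min
Energy balance on cold side (adiabatic exchanger): Q = ṁ_c·Cp_c·(T_c,out − T_c,in)
ṁ_c = 15793 / [2.24 × (-12.3 − -38.5)] = 269.11 kg/min

ṁ_c = 269 kg/min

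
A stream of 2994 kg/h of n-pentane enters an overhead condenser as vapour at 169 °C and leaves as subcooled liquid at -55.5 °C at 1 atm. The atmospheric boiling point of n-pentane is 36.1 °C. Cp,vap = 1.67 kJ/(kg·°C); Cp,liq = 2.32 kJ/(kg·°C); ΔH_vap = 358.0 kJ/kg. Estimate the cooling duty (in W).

Q_c = 659000 W

vapour 169→36.1 °C: -221.94 kJ/kg
condensation at 36.1 °C: -358 kJ/kg
liquid 36.1→-55.5 °C: -212.51 kJ/kg
Δh = -221.94 + -358 + -212.51 = -792.45 kJ/kg
Q = ṁ·Δh = 2994 kg/h × -792.45 kJ/kg = -2.3726e+06 kJ/h
|Q| = 659.06 kW = 659060 W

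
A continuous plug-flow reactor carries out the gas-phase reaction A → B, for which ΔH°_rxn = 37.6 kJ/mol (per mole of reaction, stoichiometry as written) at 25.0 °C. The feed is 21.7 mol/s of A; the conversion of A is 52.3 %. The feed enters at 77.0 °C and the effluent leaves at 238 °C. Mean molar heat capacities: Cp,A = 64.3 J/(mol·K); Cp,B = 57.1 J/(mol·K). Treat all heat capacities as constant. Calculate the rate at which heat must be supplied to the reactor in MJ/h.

Extent of reaction ξ = 0.523 × 21.7 = 11.349 mol/s
Reaction term: ξ·ΔH°_rxn = 11.349 × 37.6 = 426.73 kJ/s
Sensible, feed 77.0→25 °C: -72.556 kJ/s
Outlet flows (mol/s): A 10.351, B 11.349
Sensible, products 25→238 °C: 279.8 kJ/s
Q = ΔH = 633.97 kJ/s = 633.97 kW
Heat supplied = 2282.3 MJ/h

Q_in = 2280 MJ/h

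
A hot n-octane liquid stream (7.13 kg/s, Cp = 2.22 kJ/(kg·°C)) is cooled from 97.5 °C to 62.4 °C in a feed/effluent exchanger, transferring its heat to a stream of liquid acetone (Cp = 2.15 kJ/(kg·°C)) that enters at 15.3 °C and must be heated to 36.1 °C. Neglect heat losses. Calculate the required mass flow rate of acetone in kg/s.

Heat released by hot stream: Q = 7.13 × 2.22 × (97.5 − 62.4) = 555.58 kJ/s
Energy balance on cold side (adiabatic exchanger): Q = ṁ_c·Cp_c·(T_c,out − T_c,in)
ṁ_c = 555.58 / [2.15 × (36.1 − 15.3)] = 12.424 kg/s

ṁ_c = 12.4 kg/s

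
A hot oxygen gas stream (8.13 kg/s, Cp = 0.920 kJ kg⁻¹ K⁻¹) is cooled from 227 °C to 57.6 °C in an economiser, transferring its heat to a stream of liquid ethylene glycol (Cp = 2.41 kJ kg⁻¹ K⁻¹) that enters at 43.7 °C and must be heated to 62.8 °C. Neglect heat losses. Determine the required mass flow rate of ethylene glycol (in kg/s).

ṁ_c = 27.5 kg/s

Heat released by hot stream: Q = 8.13 × 0.920 × (227 − 57.6) = 1267 kJ/s
Energy balance on cold side (adiabatic exchanger): Q = ṁ_c·Cp_c·(T_c,out − T_c,in)
ṁ_c = 1267 / [2.41 × (62.8 − 43.7)] = 27.526 kg/s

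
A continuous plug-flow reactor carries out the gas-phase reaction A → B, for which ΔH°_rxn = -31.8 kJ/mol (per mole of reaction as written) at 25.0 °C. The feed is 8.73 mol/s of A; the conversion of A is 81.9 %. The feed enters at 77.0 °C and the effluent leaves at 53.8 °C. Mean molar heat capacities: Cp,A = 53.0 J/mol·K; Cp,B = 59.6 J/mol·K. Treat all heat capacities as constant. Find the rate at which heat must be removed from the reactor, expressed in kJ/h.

Extent of reaction ξ = 0.819 × 8.73 = 7.1499 mol/s
Reaction term: ξ·ΔH°_rxn = 7.1499 × -31.8 = -227.37 kJ/s
Sensible, feed 77.0→25 °C: -24.06 kJ/s
Outlet flows (mol/s): A 1.5801, B 7.1499
Sensible, products 25→53.8 °C: 14.685 kJ/s
Q = ΔH = -236.74 kJ/s = -236.74 kW
Heat removed = 852270 kJ/h

Q_out = 852000 kJ/h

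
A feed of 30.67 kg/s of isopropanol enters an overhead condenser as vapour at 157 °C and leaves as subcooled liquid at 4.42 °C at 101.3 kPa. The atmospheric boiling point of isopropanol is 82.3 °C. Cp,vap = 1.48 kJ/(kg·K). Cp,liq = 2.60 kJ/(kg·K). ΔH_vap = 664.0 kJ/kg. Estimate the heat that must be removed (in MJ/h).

vapour 157→82.3 °C: -110.56 kJ/kg
condensation at 82.3 °C: -664 kJ/kg
liquid 82.3→4.42 °C: -202.49 kJ/kg
Δh = -110.56 + -664 + -202.49 = -977.04 kJ/kg
Q = ṁ·Δh = 30.67 kg/s × -977.04 kJ/kg = -29966 kJ/s
|Q| = 29966 kW = 107880 MJ/h

Q_c = 108000 MJ/h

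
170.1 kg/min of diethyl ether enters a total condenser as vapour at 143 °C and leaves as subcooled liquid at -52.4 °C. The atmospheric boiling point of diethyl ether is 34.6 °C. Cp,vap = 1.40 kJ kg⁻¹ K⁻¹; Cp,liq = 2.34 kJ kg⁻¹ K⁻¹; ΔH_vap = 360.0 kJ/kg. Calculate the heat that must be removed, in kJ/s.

Q_c = 2030 kJ/s

vapour 143→34.6 °C: -151.76 kJ/kg
condensation at 34.6 °C: -360 kJ/kg
liquid 34.6→-52.4 °C: -203.58 kJ/kg
Δh = -151.76 + -360 + -203.58 = -715.34 kJ/kg
Q = ṁ·Δh = 170.1 kg/min × -715.34 kJ/kg = -121680 kJ/min
|Q| = 2028 kW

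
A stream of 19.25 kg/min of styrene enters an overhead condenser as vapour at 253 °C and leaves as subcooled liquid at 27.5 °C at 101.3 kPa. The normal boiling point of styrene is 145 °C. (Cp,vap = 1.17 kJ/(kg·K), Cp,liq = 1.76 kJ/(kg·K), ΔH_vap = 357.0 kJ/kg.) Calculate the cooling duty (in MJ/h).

vapour 253→145 °C: -126.36 kJ/kg
condensation at 145 °C: -357 kJ/kg
liquid 145→27.5 °C: -206.8 kJ/kg
Δh = -126.36 + -357 + -206.8 = -690.16 kJ/kg
Q = ṁ·Δh = 19.25 kg/min × -690.16 kJ/kg = -13286 kJ/min
|Q| = 221.43 kW = 797.13 MJ/h

Q_c = 797 MJ/h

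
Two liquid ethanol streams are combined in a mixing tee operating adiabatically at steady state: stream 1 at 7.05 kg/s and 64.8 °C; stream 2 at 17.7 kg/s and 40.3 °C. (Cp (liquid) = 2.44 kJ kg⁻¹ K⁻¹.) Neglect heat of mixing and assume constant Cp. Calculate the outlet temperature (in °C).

No heat crosses the boundary, so H_out = H_in.
Σ ṁᵢCp,ᵢTᵢ = 7.05×2.44×64.8 + 17.7×2.44×40.3 = 2855.2
Σ ṁᵢCp,ᵢ = 7.05×2.44 + 17.7×2.44 = 60.39
T_out = 2855.2 / 60.39 = 47.279 °C

T_out = 47.3 °C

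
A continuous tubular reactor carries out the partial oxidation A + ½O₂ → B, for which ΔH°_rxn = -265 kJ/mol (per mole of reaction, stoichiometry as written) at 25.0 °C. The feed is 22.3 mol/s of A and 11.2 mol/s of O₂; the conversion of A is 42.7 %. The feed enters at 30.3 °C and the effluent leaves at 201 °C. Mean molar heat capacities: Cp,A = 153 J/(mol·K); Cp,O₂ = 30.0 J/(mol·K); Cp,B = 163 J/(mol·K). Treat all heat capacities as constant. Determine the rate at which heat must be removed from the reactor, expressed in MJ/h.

Q_out = 6810 MJ/h

Extent of reaction ξ = 0.427 × 22.3 = 9.5221 mol/s
Reaction term: ξ·ΔH°_rxn = 9.5221 × -265 = -2523.4 kJ/s
Sensible, feed 30.3→25 °C: -19.864 kJ/s
Outlet flows (mol/s): A 12.778, O₂ 6.4389, B 9.5221
Sensible, products 25→201 °C: 651.25 kJ/s
Q = ΔH = -1892 kJ/s = -1892 kW
Heat removed = 6811.1 MJ/h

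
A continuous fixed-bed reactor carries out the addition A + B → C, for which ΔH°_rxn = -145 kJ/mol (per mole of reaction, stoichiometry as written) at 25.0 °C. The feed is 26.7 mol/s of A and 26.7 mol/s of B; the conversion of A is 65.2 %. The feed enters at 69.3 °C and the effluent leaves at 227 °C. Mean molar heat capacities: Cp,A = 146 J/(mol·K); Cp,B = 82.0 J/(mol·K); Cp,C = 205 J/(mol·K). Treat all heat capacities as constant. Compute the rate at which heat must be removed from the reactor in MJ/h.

Extent of reaction ξ = 0.652 × 26.7 = 17.408 mol/s
Reaction term: ξ·ΔH°_rxn = 17.408 × -145 = -2524.2 kJ/s
Sensible, feed 69.3→25 °C: -269.68 kJ/s
Outlet flows (mol/s): A 9.2916, B 9.2916, C 17.408
Sensible, products 25→227 °C: 1148.8 kJ/s
Q = ΔH = -1645.1 kJ/s = -1645.1 kW
Heat removed = 5922.3 MJ/h

Q_out = 5920 MJ/h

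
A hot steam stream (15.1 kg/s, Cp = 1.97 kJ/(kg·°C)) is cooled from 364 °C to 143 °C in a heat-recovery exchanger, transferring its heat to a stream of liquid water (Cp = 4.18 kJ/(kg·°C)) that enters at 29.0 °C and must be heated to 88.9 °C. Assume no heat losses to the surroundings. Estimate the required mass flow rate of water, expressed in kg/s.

Heat released by hot stream: Q = 15.1 × 1.97 × (364 − 143) = 6574.1 kJ/s
Energy balance on cold side (adiabatic exchanger): Q = ṁ_c·Cp_c·(T_c,out − T_c,in)
ṁ_c = 6574.1 / [4.18 × (88.9 − 29.0)] = 26.256 kg/s

ṁ_c = 26.3 kg/s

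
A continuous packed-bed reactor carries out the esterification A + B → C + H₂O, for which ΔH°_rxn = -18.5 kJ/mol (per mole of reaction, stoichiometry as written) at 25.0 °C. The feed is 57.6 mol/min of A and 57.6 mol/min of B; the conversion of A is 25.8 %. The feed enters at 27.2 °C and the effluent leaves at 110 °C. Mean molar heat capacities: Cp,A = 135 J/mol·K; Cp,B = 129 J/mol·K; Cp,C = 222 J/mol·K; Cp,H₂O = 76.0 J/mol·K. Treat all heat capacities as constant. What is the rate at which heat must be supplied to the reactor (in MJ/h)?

Extent of reaction ξ = 0.258 × 57.6 = 14.861 mol/min
Reaction term: ξ·ΔH°_rxn = 14.861 × -18.5 = -274.92 kJ/min
Sensible, feed 27.2→25 °C: -33.454 kJ/min
Outlet flows (mol/min): A 42.739, B 42.739, C 14.861, H₂O 14.861
Sensible, products 25→110 °C: 1335.5 kJ/min
Q = ΔH = 1027.1 kJ/min = 17.119 kW
Heat supplied = 61.627 MJ/h

Q_in = 61.6 MJ/h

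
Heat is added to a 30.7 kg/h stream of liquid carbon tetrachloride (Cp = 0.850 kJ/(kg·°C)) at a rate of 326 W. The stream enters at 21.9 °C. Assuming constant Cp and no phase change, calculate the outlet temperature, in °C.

Q = 326 W = 1173.6 kJ/h
ΔT = Q/(ṁ·Cp) = 1173.6/(30.7×0.850) = 44.974 K
T_out = 21.9 + 44.974 = 66.874 °C

T_out = 66.9 °C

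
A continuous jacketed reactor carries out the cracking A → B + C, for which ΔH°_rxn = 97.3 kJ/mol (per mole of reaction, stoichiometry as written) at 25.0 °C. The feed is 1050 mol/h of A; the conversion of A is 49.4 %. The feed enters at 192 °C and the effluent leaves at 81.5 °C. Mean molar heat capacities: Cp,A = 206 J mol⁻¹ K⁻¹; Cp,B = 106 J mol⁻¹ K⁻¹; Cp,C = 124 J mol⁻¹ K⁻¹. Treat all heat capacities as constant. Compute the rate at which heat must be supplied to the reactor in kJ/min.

Extent of reaction ξ = 0.494 × 1050 = 518.7 mol/h
Reaction term: ξ·ΔH°_rxn = 518.7 × 97.3 = 50470 kJ/h
Sensible, feed 192→25 °C: -36122 kJ/h
Outlet flows (mol/h): A 531.3, B 518.7, C 518.7
Sensible, products 25→81.5 °C: 12924 kJ/h
Q = ΔH = 27272 kJ/h = 7.5755 kW
Heat supplied = 454.53 kJ/min

Q_in = 455 kJ/min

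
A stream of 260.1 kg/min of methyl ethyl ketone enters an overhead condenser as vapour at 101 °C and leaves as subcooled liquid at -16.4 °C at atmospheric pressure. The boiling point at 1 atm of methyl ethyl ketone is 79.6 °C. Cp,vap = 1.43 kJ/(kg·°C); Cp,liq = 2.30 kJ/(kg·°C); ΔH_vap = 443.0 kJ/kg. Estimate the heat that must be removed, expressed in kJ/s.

vapour 101→79.6 °C: -30.602 kJ/kg
condensation at 79.6 °C: -443 kJ/kg
liquid 79.6→-16.4 °C: -220.8 kJ/kg
Δh = -30.602 + -443 + -220.8 = -694.4 kJ/kg
Q = ṁ·Δh = 260.1 kg/min × -694.4 kJ/kg = -180610 kJ/min
|Q| = 3010.2 kW

Q_c = 3010 kJ/s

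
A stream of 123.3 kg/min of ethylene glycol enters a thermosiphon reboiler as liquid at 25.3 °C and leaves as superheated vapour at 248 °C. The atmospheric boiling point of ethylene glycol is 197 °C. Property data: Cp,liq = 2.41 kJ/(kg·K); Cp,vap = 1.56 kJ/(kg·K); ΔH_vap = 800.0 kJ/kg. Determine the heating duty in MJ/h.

liquid 25.3→197 °C: 413.8 kJ/kg
vaporisation at 197 °C: 800 kJ/kg
vapour 197→248 °C: 79.56 kJ/kg
Δh = 413.8 + 800 + 79.56 = 1293.4 kJ/kg
Q = ṁ·Δh = 123.3 kg/min × 1293.4 kJ/kg = 159470 kJ/min
|Q| = 2657.8 kW = 9568.3 MJ/h

Q = 9570 MJ/h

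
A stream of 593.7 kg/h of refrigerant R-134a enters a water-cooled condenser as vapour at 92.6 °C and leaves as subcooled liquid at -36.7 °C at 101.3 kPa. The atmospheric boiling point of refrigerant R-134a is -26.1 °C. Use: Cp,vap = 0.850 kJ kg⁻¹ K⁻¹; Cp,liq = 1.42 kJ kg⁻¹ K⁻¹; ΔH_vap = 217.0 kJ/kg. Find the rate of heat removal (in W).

Q_c = 54900 W

vapour 92.6→-26.1 °C: -100.89 kJ/kg
condensation at -26.1 °C: -217 kJ/kg
liquid -26.1→-36.7 °C: -15.052 kJ/kg
Δh = -100.89 + -217 + -15.052 = -332.95 kJ/kg
Q = ṁ·Δh = 593.7 kg/h × -332.95 kJ/kg = -197670 kJ/h
|Q| = 54.909 kW = 54909 W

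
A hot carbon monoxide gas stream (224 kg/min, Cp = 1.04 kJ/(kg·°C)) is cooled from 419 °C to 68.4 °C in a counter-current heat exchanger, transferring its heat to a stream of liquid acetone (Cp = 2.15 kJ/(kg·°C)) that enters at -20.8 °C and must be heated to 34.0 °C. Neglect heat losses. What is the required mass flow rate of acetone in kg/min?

Heat released by hot stream: Q = 224 × 1.04 × (419 − 68.4) = 81676 kJ/min
Energy balance on cold side (adiabatic exchanger): Q = ṁ_c·Cp_c·(T_c,out − T_c,in)
ṁ_c = 81676 / [2.15 × (34.0 − -20.8)] = 693.23 kg/min

ṁ_c = 693 kg/min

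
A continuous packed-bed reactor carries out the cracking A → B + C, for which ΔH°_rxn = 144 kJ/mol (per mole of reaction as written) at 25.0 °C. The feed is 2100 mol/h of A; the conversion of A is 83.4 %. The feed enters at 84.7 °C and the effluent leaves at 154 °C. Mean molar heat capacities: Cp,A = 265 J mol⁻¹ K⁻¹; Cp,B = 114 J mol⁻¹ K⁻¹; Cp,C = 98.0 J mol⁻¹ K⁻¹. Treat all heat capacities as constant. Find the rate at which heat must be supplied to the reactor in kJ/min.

Extent of reaction ξ = 0.834 × 2100 = 1751.4 mol/h
Reaction term: ξ·ΔH°_rxn = 1751.4 × 144 = 252200 kJ/h
Sensible, feed 84.7→25 °C: -33223 kJ/h
Outlet flows (mol/h): A 348.6, B 1751.4, C 1751.4
Sensible, products 25→154 °C: 59814 kJ/h
Q = ΔH = 278790 kJ/h = 77.442 kW
Heat supplied = 4646.5 kJ/min

Q_in = 4650 kJ/min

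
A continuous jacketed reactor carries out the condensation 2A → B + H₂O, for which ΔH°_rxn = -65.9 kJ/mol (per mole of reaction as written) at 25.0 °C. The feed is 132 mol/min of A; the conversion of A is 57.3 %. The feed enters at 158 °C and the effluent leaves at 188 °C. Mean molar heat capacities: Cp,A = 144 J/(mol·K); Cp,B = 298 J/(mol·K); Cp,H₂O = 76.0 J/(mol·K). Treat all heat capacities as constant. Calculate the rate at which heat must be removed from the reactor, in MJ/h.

Q_out = 83.5 MJ/h

Extent of reaction ξ = 0.573 × 132 / 2 = 37.818 mol/min
Reaction term: ξ·ΔH°_rxn = 37.818 × -65.9 = -2492.2 kJ/min
Sensible, feed 158→25 °C: -2528.1 kJ/min
Outlet flows (mol/min): A 56.364, B 37.818, H₂O 37.818
Sensible, products 25→188 °C: 3628.4 kJ/min
Q = ΔH = -1391.8 kJ/min = -23.197 kW
Heat removed = 83.51 MJ/h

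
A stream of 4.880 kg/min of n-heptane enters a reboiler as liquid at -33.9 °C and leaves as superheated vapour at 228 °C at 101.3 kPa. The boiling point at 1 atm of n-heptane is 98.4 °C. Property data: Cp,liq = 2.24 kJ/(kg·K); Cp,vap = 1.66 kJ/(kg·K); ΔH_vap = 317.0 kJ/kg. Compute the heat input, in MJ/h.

liquid -33.9→98.4 °C: 296.35 kJ/kg
vaporisation at 98.4 °C: 317 kJ/kg
vapour 98.4→228 °C: 215.14 kJ/kg
Δh = 296.35 + 317 + 215.14 = 828.49 kJ/kg
Q = ṁ·Δh = 4.880 kg/min × 828.49 kJ/kg = 4043 kJ/min
|Q| = 67.384 kW = 242.58 MJ/h

Q = 243 MJ/h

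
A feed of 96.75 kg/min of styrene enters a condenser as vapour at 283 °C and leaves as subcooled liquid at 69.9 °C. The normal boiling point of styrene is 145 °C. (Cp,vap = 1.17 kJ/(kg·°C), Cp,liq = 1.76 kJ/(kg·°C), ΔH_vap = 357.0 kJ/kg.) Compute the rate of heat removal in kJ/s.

vapour 283→145 °C: -161.46 kJ/kg
condensation at 145 °C: -357 kJ/kg
liquid 145→69.9 °C: -132.18 kJ/kg
Δh = -161.46 + -357 + -132.18 = -650.64 kJ/kg
Q = ṁ·Δh = 96.75 kg/min × -650.64 kJ/kg = -62949 kJ/min
|Q| = 1049.2 kW

Q_c = 1050 kJ/s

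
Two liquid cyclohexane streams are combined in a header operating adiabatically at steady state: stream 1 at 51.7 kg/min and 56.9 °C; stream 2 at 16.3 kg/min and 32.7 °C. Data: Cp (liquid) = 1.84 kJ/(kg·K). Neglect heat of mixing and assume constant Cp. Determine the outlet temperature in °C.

T_out = 51.1 °C

Adiabatic, steady state ⇒ Σ ṁᵢCp,ᵢ(T_out − Tᵢ) = 0
T_out = Σ ṁᵢCp,ᵢTᵢ / Σ ṁᵢCp,ᵢ
      = 6393.5 / 125.12 = 51.099 °C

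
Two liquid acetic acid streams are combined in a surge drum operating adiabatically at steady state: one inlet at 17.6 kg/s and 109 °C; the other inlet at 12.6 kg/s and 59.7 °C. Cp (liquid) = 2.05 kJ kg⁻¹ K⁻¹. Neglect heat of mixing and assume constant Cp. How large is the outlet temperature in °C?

T_out = 88.4 °C

Adiabatic, steady state ⇒ Σ ṁᵢCp,ᵢ(T_out − Tᵢ) = 0
Σ ṁᵢCp,ᵢTᵢ = 17.6×2.05×109 + 12.6×2.05×59.7 = 5474.8
Σ ṁᵢCp,ᵢ = 17.6×2.05 + 12.6×2.05 = 61.91
T_out = 5474.8 / 61.91 = 88.431 °C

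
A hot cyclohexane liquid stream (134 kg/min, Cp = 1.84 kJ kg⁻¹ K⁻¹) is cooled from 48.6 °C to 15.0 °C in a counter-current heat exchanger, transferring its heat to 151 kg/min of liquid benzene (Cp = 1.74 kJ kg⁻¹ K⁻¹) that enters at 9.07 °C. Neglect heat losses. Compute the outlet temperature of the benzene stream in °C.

Heat released by hot stream: Q = 134 × 1.84 × (48.6 − 15.0) = 8284.4 kJ/min
Energy balance on cold side (adiabatic exchanger): Q = ṁ_c·Cp_c·(T_c,out − T_c,in)
T_c,out = 9.07 + 8284.4/(151 × 1.74) = 40.601 °C

T_c,out = 40.6 °C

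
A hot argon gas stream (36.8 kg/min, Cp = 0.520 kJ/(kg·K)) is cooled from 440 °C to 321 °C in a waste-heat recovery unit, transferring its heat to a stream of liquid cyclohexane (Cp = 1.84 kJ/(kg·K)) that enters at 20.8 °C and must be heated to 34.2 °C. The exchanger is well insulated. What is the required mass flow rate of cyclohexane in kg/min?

ṁ_c = 92.4 kg/min

Heat released by hot stream: Q = 36.8 × 0.520 × (440 − 321) = 2277.2 kJ/min
Energy balance on cold side (adiabatic exchanger): Q = ṁ_c·Cp_c·(T_c,out − T_c,in)
ṁ_c = 2277.2 / [1.84 × (34.2 − 20.8)] = 92.358 kg/min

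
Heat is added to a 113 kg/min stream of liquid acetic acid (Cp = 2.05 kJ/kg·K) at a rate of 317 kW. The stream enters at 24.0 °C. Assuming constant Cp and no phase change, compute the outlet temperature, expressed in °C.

T_out = 106 °C

Q = 317 kW = 19020 kJ/min
ΔT = Q/(ṁ·Cp) = 19020/(113×2.05) = 82.107 K
T_out = 24.0 + 82.107 = 106.11 °C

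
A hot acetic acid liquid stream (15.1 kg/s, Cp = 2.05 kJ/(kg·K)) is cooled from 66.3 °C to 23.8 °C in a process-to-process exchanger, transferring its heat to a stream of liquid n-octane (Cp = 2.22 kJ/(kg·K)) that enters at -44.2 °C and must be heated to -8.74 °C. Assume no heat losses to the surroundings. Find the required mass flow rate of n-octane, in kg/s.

Heat released by hot stream: Q = 15.1 × 2.05 × (66.3 − 23.8) = 1315.6 kJ/s
Energy balance on cold side (adiabatic exchanger): Q = ṁ_c·Cp_c·(T_c,out − T_c,in)
ṁ_c = 1315.6 / [2.22 × (-8.74 − -44.2)] = 16.712 kg/s

ṁ_c = 16.7 kg/s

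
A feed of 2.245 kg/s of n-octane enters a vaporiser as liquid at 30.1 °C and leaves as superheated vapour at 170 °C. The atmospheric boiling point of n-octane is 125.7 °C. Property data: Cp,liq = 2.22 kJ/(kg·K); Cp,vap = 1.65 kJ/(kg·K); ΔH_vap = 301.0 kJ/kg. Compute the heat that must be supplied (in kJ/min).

Q = 79000 kJ/min

liquid 30.1→125.7 °C: 212.23 kJ/kg
vaporisation at 125.7 °C: 301 kJ/kg
vapour 125.7→170 °C: 73.095 kJ/kg
Δh = 212.23 + 301 + 73.095 = 586.33 kJ/kg
Q = ṁ·Δh = 2.245 kg/s × 586.33 kJ/kg = 1316.3 kJ/s
|Q| = 1316.3 kW = 78978 kJ/min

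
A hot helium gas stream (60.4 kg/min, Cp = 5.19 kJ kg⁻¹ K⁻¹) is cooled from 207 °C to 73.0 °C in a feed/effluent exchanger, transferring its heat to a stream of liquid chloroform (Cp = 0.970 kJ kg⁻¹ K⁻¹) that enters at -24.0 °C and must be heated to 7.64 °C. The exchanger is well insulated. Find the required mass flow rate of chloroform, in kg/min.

Heat released by hot stream: Q = 60.4 × 5.19 × (207 − 73.0) = 42006 kJ/min
Energy balance on cold side (adiabatic exchanger): Q = ṁ_c·Cp_c·(T_c,out − T_c,in)
ṁ_c = 42006 / [0.970 × (7.64 − -24.0)] = 1368.7 kg/min

ṁ_c = 1370 kg/min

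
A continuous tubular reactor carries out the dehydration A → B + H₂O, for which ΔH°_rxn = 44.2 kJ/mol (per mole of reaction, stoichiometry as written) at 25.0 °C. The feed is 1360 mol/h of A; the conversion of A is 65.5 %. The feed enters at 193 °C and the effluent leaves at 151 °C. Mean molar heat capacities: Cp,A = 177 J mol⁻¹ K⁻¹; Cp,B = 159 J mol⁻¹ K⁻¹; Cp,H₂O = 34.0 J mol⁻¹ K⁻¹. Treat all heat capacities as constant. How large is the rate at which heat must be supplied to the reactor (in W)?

Extent of reaction ξ = 0.655 × 1360 = 890.8 mol/h
Reaction term: ξ·ΔH°_rxn = 890.8 × 44.2 = 39373 kJ/h
Sensible, feed 193→25 °C: -40441 kJ/h
Outlet flows (mol/h): A 469.2, B 890.8, H₂O 890.8
Sensible, products 25→151 °C: 32127 kJ/h
Q = ΔH = 31059 kJ/h = 8.6275 kW
Heat supplied = 8627.5 W

Q_in = 8630 W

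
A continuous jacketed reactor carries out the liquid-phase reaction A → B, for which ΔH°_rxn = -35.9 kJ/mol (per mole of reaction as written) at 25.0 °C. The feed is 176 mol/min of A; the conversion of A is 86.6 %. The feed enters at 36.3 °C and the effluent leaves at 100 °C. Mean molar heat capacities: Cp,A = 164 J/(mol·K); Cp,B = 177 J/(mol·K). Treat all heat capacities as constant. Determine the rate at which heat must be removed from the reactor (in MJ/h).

Extent of reaction ξ = 0.866 × 176 = 152.42 mol/min
Reaction term: ξ·ΔH°_rxn = 152.42 × -35.9 = -5471.7 kJ/min
Sensible, feed 36.3→25 °C: -326.16 kJ/min
Outlet flows (mol/min): A 23.584, B 152.42
Sensible, products 25→100 °C: 2313.4 kJ/min
Q = ΔH = -3484.5 kJ/min = -58.075 kW
Heat removed = 209.07 MJ/h

Q_out = 209 MJ/h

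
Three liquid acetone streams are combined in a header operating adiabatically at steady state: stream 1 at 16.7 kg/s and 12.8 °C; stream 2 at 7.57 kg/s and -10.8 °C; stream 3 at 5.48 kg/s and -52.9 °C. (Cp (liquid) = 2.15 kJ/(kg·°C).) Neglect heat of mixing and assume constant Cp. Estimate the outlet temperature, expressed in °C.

Energy balance with Q = 0: Σ ṁᵢCp,ᵢ(T_out − Tᵢ) = 0
Σ ṁᵢCp,ᵢTᵢ = 16.7×2.15×12.8 + 7.57×2.15×-10.8 + 5.48×2.15×-52.9 = -339.46
Σ ṁᵢCp,ᵢ = 16.7×2.15 + 7.57×2.15 + 5.48×2.15 = 63.962
T_out = -339.46 / 63.962 = -5.3072 °C

T_out = -5.31 °C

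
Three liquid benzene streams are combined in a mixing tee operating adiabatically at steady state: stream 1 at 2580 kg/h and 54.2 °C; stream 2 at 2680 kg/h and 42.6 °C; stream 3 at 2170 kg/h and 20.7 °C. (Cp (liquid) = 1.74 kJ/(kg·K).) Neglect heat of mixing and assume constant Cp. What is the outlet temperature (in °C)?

T_out = 40.2 °C

No heat crosses the boundary, so H_out = H_in.
T_out = Σ ṁᵢCp,ᵢTᵢ / Σ ṁᵢCp,ᵢ
      = 520130 / 12928 = 40.232 °C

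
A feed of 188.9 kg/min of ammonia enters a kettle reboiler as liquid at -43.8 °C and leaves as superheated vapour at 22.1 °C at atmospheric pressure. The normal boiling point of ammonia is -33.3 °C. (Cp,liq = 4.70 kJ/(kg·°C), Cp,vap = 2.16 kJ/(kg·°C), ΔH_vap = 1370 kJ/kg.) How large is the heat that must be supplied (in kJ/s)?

liquid -43.8→-33.3 °C: 49.35 kJ/kg
vaporisation at -33.3 °C: 1370 kJ/kg
vapour -33.3→22.1 °C: 119.66 kJ/kg
Δh = 49.35 + 1370 + 119.66 = 1539 kJ/kg
Q = ṁ·Δh = 188.9 kg/min × 1539 kJ/kg = 290720 kJ/min
|Q| = 4845.3 kW

Q = 4850 kJ/s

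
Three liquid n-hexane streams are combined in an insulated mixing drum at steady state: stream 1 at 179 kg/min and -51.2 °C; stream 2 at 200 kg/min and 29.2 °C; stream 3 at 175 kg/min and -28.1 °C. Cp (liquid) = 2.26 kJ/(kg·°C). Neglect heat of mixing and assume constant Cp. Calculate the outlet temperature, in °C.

Adiabatic, steady state ⇒ Σ ṁᵢCp,ᵢ(T_out − Tᵢ) = 0
T_out = Σ ṁᵢCp,ᵢTᵢ / Σ ṁᵢCp,ᵢ
      = -18628 / 1252 = -14.878 °C

T_out = -14.9 °C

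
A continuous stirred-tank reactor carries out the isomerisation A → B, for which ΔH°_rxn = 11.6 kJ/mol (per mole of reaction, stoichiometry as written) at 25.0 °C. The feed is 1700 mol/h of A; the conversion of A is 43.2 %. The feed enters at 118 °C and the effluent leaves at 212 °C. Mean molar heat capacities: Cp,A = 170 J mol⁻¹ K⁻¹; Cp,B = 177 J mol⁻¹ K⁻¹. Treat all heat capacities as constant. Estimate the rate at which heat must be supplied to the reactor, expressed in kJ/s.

Q_in = 10.2 kJ/s

Extent of reaction ξ = 0.432 × 1700 = 734.4 mol/h
Reaction term: ξ·ΔH°_rxn = 734.4 × 11.6 = 8519 kJ/h
Sensible, feed 118→25 °C: -26877 kJ/h
Outlet flows (mol/h): A 965.6, B 734.4
Sensible, products 25→212 °C: 55004 kJ/h
Q = ΔH = 36646 kJ/h = 10.18 kW
Heat supplied = 10.18 kJ/s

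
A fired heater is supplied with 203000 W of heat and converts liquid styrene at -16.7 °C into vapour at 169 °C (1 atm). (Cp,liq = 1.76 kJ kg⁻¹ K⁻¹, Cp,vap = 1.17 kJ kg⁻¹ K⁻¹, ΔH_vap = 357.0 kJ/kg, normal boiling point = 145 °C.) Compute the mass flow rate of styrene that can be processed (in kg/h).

Δh = 1.76×(145−-16.7) + 357.0 + 1.17×(169−145) = 669.67 kJ/kg
Q = 203000 W = 203 kJ/s = 730800 kJ/h
ṁ = Q/Δh = 730800 / 669.67 = 1091.3 kg/h

ṁ = 1090 kg/h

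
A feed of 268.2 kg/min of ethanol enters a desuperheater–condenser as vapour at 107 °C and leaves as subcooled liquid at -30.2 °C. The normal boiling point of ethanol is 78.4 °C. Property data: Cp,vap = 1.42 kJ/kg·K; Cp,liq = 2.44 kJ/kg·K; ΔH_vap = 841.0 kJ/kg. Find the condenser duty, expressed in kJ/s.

vapour 107→78.4 °C: -40.612 kJ/kg
condensation at 78.4 °C: -841 kJ/kg
liquid 78.4→-30.2 °C: -264.98 kJ/kg
Δh = -40.612 + -841 + -264.98 = -1146.6 kJ/kg
Q = ṁ·Δh = 268.2 kg/min × -1146.6 kJ/kg = -307520 kJ/min
|Q| = 5125.3 kW

Q_c = 5130 kJ/s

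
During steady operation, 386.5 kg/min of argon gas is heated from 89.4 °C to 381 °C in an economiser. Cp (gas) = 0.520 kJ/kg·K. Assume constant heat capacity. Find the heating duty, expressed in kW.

Q = ṁ·Cp·ΔT = 386.5 × 0.520 × (381 − 89.4) = 58606 kJ/min
Converting: 58606 / 60 s = 976.76 kW

Q = 977 kW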